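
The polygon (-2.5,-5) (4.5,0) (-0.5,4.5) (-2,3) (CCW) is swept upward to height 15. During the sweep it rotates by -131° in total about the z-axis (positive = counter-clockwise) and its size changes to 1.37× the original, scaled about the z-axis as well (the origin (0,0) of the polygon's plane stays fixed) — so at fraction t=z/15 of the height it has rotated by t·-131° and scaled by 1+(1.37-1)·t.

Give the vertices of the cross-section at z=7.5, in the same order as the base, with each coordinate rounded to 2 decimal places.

Cross-section at z=7.5: (-6.62,0.24) (2.21,-4.85) (4.61,2.75) (2.25,3.63)

t = z/height = 7.5/15 = 0.5
s = 1 + (scale-1)·z/height = 1 + (1.37-1)·7.5/15 = 1.185000
θ = twist·z/height = -131°·7.5/15 = -65.5000° = -1.143191 rad
cos θ = 0.414693, sin θ = -0.909961 (intermediates below are computed at full precision and shown rounded to 5 d.p.)
v1: (-2.5,-5) → rotate → (-5.58654,0.20144) → ×s → (-6.62005,0.23870) → (-6.62,0.24)
v2: (4.5,0) → rotate → (1.86612,-4.09483) → ×s → (2.21135,-4.85237) → (2.21,-4.85)
v3: (-0.5,4.5) → rotate → (3.88748,2.32110) → ×s → (4.60666,2.75050) → (4.61,2.75)
v4: (-2,3) → rotate → (1.90050,3.06400) → ×s → (2.25209,3.63084) → (2.25,3.63)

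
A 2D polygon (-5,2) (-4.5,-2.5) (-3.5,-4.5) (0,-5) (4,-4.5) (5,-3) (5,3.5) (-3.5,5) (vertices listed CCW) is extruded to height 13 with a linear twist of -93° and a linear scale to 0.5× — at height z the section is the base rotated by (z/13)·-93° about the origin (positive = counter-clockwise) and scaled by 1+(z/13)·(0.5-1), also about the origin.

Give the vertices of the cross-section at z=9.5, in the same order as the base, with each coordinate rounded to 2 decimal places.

t = z/height = 9.5/13 = 0.730769
s = 1 + (scale-1)·z/height = 1 + (0.5-1)·9.5/13 = 0.634615
θ = twist·z/height = -93°·9.5/13 = -67.9615° = -1.186153 rad
cos θ = 0.375229, sin θ = -0.926932 (intermediates below are computed at full precision and shown rounded to 5 d.p.)
v1: (-5,2) → rotate → (-0.02228,5.38512) → ×s → (-0.01414,3.41748) → (-0.01,3.42)
v2: (-4.5,-2.5) → rotate → (-4.00586,3.23312) → ×s → (-2.54218,2.05179) → (-2.54,2.05)
v3: (-3.5,-4.5) → rotate → (-5.48450,1.55573) → ×s → (-3.48055,0.98729) → (-3.48,0.99)
v4: (0,-5) → rotate → (-4.63466,-1.87614) → ×s → (-2.94123,-1.19063) → (-2.94,-1.19)
v5: (4,-4.5) → rotate → (-2.67028,-5.39626) → ×s → (-1.69460,-3.42455) → (-1.69,-3.42)
v6: (5,-3) → rotate → (-0.90465,-5.76035) → ×s → (-0.57411,-3.65561) → (-0.57,-3.66)
v7: (5,3.5) → rotate → (5.12041,-3.32136) → ×s → (3.24949,-2.10779) → (3.25,-2.11)
v8: (-3.5,5) → rotate → (3.32136,5.12041) → ×s → (2.10779,3.24949) → (2.11,3.25)

Cross-section at z=9.5: (-0.01,3.42) (-2.54,2.05) (-3.48,0.99) (-2.94,-1.19) (-1.69,-3.42) (-0.57,-3.66) (3.25,-2.11) (2.11,3.25)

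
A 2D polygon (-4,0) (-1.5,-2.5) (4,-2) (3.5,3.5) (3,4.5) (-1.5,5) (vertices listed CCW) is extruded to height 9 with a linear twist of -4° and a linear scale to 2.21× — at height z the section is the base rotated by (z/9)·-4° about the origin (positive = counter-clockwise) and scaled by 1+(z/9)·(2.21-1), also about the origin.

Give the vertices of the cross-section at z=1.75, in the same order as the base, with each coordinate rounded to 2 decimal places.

Cross-section at z=1.75: (-4.94,0.07) (-1.89,-3.06) (4.91,-2.54) (4.38,4.26) (3.78,5.51) (-1.77,6.20)

t = z/height = 1.75/9 = 0.194444
s = 1 + (scale-1)·z/height = 1 + (2.21-1)·1.75/9 = 1.235278
θ = twist·z/height = -4°·1.75/9 = -0.7778° = -0.013575 rad
cos θ = 0.999908, sin θ = -0.013574 (intermediates below are computed at full precision and shown rounded to 5 d.p.)
v1: (-4,0) → rotate → (-3.99963,0.05430) → ×s → (-4.94066,0.06707) → (-4.94,0.07)
v2: (-1.5,-2.5) → rotate → (-1.53380,-2.47941) → ×s → (-1.89467,-3.06276) → (-1.89,-3.06)
v3: (4,-2) → rotate → (3.97248,-2.05411) → ×s → (4.90712,-2.53740) → (4.91,-2.54)
v4: (3.5,3.5) → rotate → (3.54719,3.45217) → ×s → (4.38176,4.26439) → (4.38,4.26)
v5: (3,4.5) → rotate → (3.06081,4.45886) → ×s → (3.78095,5.50793) → (3.78,5.51)
v6: (-1.5,5) → rotate → (-1.43199,5.01990) → ×s → (-1.76891,6.20097) → (-1.77,6.20)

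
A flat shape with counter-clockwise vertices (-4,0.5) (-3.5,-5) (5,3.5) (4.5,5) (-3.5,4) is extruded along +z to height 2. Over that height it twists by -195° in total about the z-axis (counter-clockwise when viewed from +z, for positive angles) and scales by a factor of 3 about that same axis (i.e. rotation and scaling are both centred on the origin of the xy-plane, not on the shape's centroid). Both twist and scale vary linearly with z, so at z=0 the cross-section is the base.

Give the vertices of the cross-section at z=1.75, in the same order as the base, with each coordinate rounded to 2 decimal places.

t = z/height = 1.75/2 = 0.875
s = 1 + (scale-1)·z/height = 1 + (3-1)·1.75/2 = 2.750000
θ = twist·z/height = -195°·1.75/2 = -170.6250° = -2.977968 rad
cos θ = -0.986643, sin θ = -0.162895 (intermediates below are computed at full precision and shown rounded to 5 d.p.)
v1: (-4,0.5) → rotate → (4.02802,0.15826) → ×s → (11.07706,0.43522) → (11.08,0.44)
v2: (-3.5,-5) → rotate → (2.63877,5.50335) → ×s → (7.25663,15.13421) → (7.26,15.13)
v3: (5,3.5) → rotate → (-4.36308,-4.26773) → ×s → (-11.99848,-11.73625) → (-12.00,-11.74)
v4: (4.5,5) → rotate → (-3.62542,-5.66625) → ×s → (-9.96990,-15.58218) → (-9.97,-15.58)
v5: (-3.5,4) → rotate → (4.10483,-3.37644) → ×s → (11.28829,-9.28521) → (11.29,-9.29)

Cross-section at z=1.75: (11.08,0.44) (7.26,15.13) (-12.00,-11.74) (-9.97,-15.58) (11.29,-9.29)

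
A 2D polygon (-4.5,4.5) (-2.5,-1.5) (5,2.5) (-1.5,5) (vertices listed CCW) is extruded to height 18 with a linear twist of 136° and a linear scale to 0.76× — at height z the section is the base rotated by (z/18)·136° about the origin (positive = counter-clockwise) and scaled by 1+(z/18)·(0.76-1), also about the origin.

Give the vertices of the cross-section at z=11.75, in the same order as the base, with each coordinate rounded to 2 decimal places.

t = z/height = 11.75/18 = 0.652778
s = 1 + (scale-1)·z/height = 1 + (0.76-1)·11.75/18 = 0.843333
θ = twist·z/height = 136°·11.75/18 = 88.7778° = 1.549465 rad
cos θ = 0.021330, sin θ = 0.999772 (intermediates below are computed at full precision and shown rounded to 5 d.p.)
v1: (-4.5,4.5) → rotate → (-4.59496,-4.40299) → ×s → (-3.87508,-3.71319) → (-3.88,-3.71)
v2: (-2.5,-1.5) → rotate → (1.44633,-2.53143) → ×s → (1.21974,-2.13484) → (1.22,-2.13)
v3: (5,2.5) → rotate → (-2.39278,5.05219) → ×s → (-2.01791,4.26068) → (-2.02,4.26)
v4: (-1.5,5) → rotate → (-5.03086,-1.39301) → ×s → (-4.24269,-1.17477) → (-4.24,-1.17)

Cross-section at z=11.75: (-3.88,-3.71) (1.22,-2.13) (-2.02,4.26) (-4.24,-1.17)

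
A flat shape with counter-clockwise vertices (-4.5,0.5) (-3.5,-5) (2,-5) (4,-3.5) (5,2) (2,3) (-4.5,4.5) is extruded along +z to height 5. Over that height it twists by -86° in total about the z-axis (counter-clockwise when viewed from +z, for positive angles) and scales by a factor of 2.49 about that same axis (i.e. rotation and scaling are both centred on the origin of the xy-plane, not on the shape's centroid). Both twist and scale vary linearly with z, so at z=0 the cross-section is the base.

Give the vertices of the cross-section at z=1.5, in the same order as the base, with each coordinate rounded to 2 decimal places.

Cross-section at z=1.5: (-5.55,3.49) (-7.71,-4.31) (-0.54,-7.77) (3.01,-7.08) (7.77,-0.54) (4.49,2.65) (-3.03,8.70)

t = z/height = 1.5/5 = 0.3
s = 1 + (scale-1)·z/height = 1 + (2.49-1)·1.5/5 = 1.447000
θ = twist·z/height = -86°·1.5/5 = -25.8000° = -0.450295 rad
cos θ = 0.900319, sin θ = -0.435231 (intermediates below are computed at full precision and shown rounded to 5 d.p.)
v1: (-4.5,0.5) → rotate → (-3.83382,2.40870) → ×s → (-5.54754,3.48539) → (-5.55,3.49)
v2: (-3.5,-5) → rotate → (-5.32727,-2.97829) → ×s → (-7.70856,-4.30958) → (-7.71,-4.31)
v3: (2,-5) → rotate → (-0.37552,-5.37206) → ×s → (-0.54337,-7.77337) → (-0.54,-7.77)
v4: (4,-3.5) → rotate → (2.07797,-4.89204) → ×s → (3.00682,-7.07878) → (3.01,-7.08)
v5: (5,2) → rotate → (5.37206,-0.37552) → ×s → (7.77337,-0.54337) → (7.77,-0.54)
v6: (2,3) → rotate → (3.10633,1.83049) → ×s → (4.49486,2.64872) → (4.49,2.65)
v7: (-4.5,4.5) → rotate → (-2.09289,6.00997) → ×s → (-3.02842,8.69643) → (-3.03,8.70)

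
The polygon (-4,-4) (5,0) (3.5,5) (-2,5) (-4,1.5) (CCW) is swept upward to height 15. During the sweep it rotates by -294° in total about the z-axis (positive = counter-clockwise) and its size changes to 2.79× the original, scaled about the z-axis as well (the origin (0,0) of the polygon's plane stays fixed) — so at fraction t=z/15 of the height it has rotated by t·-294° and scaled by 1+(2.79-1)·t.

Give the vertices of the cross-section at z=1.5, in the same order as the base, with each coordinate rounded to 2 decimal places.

Cross-section at z=1.5: (-6.42,-1.79) (5.14,-2.89) (6.49,3.11) (0.84,6.29) (-3.24,3.86)

t = z/height = 1.5/15 = 0.1
s = 1 + (scale-1)·z/height = 1 + (2.79-1)·1.5/15 = 1.179000
θ = twist·z/height = -294°·1.5/15 = -29.4000° = -0.513127 rad
cos θ = 0.871214, sin θ = -0.490904 (intermediates below are computed at full precision and shown rounded to 5 d.p.)
v1: (-4,-4) → rotate → (-5.44847,-1.52124) → ×s → (-6.42375,-1.79354) → (-6.42,-1.79)
v2: (5,0) → rotate → (4.35607,-2.45452) → ×s → (5.13581,-2.89388) → (5.14,-2.89)
v3: (3.5,5) → rotate → (5.50377,2.63791) → ×s → (6.48894,3.11009) → (6.49,3.11)
v4: (-2,5) → rotate → (0.71209,5.33788) → ×s → (0.83956,6.29336) → (0.84,6.29)
v5: (-4,1.5) → rotate → (-2.74850,3.27044) → ×s → (-3.24048,3.85584) → (-3.24,3.86)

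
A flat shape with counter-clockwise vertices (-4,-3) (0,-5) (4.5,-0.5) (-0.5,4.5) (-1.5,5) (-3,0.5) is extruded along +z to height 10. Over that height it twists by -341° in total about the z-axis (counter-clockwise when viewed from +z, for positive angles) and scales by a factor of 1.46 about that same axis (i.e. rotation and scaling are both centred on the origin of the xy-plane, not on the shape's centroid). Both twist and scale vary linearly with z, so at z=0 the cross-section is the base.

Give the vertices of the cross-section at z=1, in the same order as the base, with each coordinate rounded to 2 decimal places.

Cross-section at z=1: (-5.22,-0.25) (-2.93,-4.33) (3.60,-3.07) (2.21,4.19) (1.63,5.21) (-2.31,2.19)

t = z/height = 1/10 = 0.1
s = 1 + (scale-1)·z/height = 1 + (1.46-1)·1/10 = 1.046000
θ = twist·z/height = -341°·1/10 = -34.1000° = -0.595157 rad
cos θ = 0.828060, sin θ = -0.560639 (intermediates below are computed at full precision and shown rounded to 5 d.p.)
v1: (-4,-3) → rotate → (-4.99416,-0.24163) → ×s → (-5.22389,-0.25274) → (-5.22,-0.25)
v2: (0,-5) → rotate → (-2.80319,-4.14030) → ×s → (-2.93214,-4.33076) → (-2.93,-4.33)
v3: (4.5,-0.5) → rotate → (3.44595,-2.93691) → ×s → (3.60447,-3.07200) → (3.60,-3.07)
v4: (-0.5,4.5) → rotate → (2.10885,4.00659) → ×s → (2.20585,4.19089) → (2.21,4.19)
v5: (-1.5,5) → rotate → (1.56110,4.98126) → ×s → (1.63292,5.21040) → (1.63,5.21)
v6: (-3,0.5) → rotate → (-2.20386,2.09595) → ×s → (-2.30524,2.19236) → (-2.31,2.19)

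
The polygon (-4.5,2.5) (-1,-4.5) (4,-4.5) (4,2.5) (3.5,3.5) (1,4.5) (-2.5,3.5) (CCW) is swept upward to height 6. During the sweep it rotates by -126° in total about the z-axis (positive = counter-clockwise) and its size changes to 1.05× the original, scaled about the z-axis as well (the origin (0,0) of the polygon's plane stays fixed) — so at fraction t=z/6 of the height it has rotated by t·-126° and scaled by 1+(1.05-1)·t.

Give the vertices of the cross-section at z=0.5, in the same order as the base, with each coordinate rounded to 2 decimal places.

Cross-section at z=0.5: (-3.99,3.29) (-1.81,-4.26) (3.13,-5.18) (4.41,1.74) (4.10,2.82) (1.81,4.26) (-1.83,3.91)

t = z/height = 0.5/6 = 0.0833333
s = 1 + (scale-1)·z/height = 1 + (1.05-1)·0.5/6 = 1.004167
θ = twist·z/height = -126°·0.5/6 = -10.5000° = -0.183260 rad
cos θ = 0.983255, sin θ = -0.182236 (intermediates below are computed at full precision and shown rounded to 5 d.p.)
v1: (-4.5,2.5) → rotate → (-3.96906,3.27820) → ×s → (-3.98560,3.29186) → (-3.99,3.29)
v2: (-1,-4.5) → rotate → (-1.80331,-4.24241) → ×s → (-1.81083,-4.26009) → (-1.81,-4.26)
v3: (4,-4.5) → rotate → (3.11296,-5.15359) → ×s → (3.12593,-5.17506) → (3.13,-5.18)
v4: (4,2.5) → rotate → (4.38861,1.72920) → ×s → (4.40689,1.73640) → (4.41,1.74)
v5: (3.5,3.5) → rotate → (4.07922,2.80357) → ×s → (4.09621,2.81525) → (4.10,2.82)
v6: (1,4.5) → rotate → (1.80331,4.24241) → ×s → (1.81083,4.26009) → (1.81,4.26)
v7: (-2.5,3.5) → rotate → (-1.82031,3.89698) → ×s → (-1.82790,3.91322) → (-1.83,3.91)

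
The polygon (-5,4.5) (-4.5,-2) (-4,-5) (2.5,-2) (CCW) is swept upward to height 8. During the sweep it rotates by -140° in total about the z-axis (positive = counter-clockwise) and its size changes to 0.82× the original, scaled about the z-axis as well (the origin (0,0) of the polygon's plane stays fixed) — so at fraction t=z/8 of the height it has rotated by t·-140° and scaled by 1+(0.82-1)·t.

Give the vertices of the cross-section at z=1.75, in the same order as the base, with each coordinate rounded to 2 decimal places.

t = z/height = 1.75/8 = 0.21875
s = 1 + (scale-1)·z/height = 1 + (0.82-1)·1.75/8 = 0.960625
θ = twist·z/height = -140°·1.75/8 = -30.6250° = -0.534507 rad
cos θ = 0.860520, sin θ = -0.509417 (intermediates below are computed at full precision and shown rounded to 5 d.p.)
v1: (-5,4.5) → rotate → (-2.01022,6.41942) → ×s → (-1.93107,6.16666) → (-1.93,6.17)
v2: (-4.5,-2) → rotate → (-4.89117,0.57134) → ×s → (-4.69858,0.54884) → (-4.70,0.55)
v3: (-4,-5) → rotate → (-5.98916,-2.26493) → ×s → (-5.75334,-2.17575) → (-5.75,-2.18)
v4: (2.5,-2) → rotate → (1.13247,-2.99458) → ×s → (1.08787,-2.87667) → (1.09,-2.88)

Cross-section at z=1.75: (-1.93,6.17) (-4.70,0.55) (-5.75,-2.18) (1.09,-2.88)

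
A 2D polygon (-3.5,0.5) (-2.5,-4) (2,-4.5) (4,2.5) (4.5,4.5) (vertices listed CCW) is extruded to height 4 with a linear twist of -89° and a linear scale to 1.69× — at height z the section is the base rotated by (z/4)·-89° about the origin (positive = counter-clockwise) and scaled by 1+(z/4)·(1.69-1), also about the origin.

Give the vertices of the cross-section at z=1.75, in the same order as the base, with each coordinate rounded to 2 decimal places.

t = z/height = 1.75/4 = 0.4375
s = 1 + (scale-1)·z/height = 1 + (1.69-1)·1.75/4 = 1.301875
θ = twist·z/height = -89°·1.75/4 = -38.9375° = -0.679588 rad
cos θ = 0.777832, sin θ = -0.628472 (intermediates below are computed at full precision and shown rounded to 5 d.p.)
v1: (-3.5,0.5) → rotate → (-2.40818,2.58857) → ×s → (-3.13514,3.36999) → (-3.14,3.37)
v2: (-2.5,-4) → rotate → (-4.45847,-1.54015) → ×s → (-5.80437,-2.00508) → (-5.80,-2.01)
v3: (2,-4.5) → rotate → (-1.27246,-4.75719) → ×s → (-1.65659,-6.19326) → (-1.66,-6.19)
v4: (4,2.5) → rotate → (4.68251,-0.56931) → ×s → (6.09604,-0.74117) → (6.10,-0.74)
v5: (4.5,4.5) → rotate → (6.32837,0.67212) → ×s → (8.23875,0.87501) → (8.24,0.88)

Cross-section at z=1.75: (-3.14,3.37) (-5.80,-2.01) (-1.66,-6.19) (6.10,-0.74) (8.24,0.88)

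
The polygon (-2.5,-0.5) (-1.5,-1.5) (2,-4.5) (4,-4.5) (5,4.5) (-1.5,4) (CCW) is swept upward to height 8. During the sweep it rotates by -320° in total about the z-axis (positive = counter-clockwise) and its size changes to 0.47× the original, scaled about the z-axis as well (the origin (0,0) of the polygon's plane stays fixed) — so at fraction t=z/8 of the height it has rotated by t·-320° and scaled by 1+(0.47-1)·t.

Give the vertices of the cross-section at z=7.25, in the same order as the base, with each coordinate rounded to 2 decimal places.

Cross-section at z=7.25: (-0.20,-1.31) (0.47,-1.00) (2.55,0.18) (2.91,1.15) (-1.31,3.24) (-2.22,-0.02)

t = z/height = 7.25/8 = 0.90625
s = 1 + (scale-1)·z/height = 1 + (0.47-1)·7.25/8 = 0.519688
θ = twist·z/height = -320°·7.25/8 = -290.0000° = -5.061455 rad
cos θ = 0.342020, sin θ = 0.939693 (intermediates below are computed at full precision and shown rounded to 5 d.p.)
v1: (-2.5,-0.5) → rotate → (-0.38520,-2.52024) → ×s → (-0.20019,-1.30974) → (-0.20,-1.31)
v2: (-1.5,-1.5) → rotate → (0.89651,-1.92257) → ×s → (0.46590,-0.99914) → (0.47,-1.00)
v3: (2,-4.5) → rotate → (4.91266,0.34029) → ×s → (2.55305,0.17685) → (2.55,0.18)
v4: (4,-4.5) → rotate → (5.59670,2.21968) → ×s → (2.90853,1.15354) → (2.91,1.15)
v5: (5,4.5) → rotate → (-2.51852,6.23755) → ×s → (-1.30884,3.24158) → (-1.31,3.24)
v6: (-1.5,4) → rotate → (-4.27180,-0.04146) → ×s → (-2.22000,-0.02155) → (-2.22,-0.02)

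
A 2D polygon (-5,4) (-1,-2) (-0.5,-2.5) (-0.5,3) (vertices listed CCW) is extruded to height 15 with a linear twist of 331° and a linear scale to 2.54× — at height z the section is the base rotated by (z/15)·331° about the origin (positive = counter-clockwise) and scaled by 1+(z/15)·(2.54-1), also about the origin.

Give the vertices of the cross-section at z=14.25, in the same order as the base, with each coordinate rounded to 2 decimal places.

t = z/height = 14.25/15 = 0.95
s = 1 + (scale-1)·z/height = 1 + (2.54-1)·14.25/15 = 2.463000
θ = twist·z/height = 331°·14.25/15 = 314.4500° = 5.488188 rad
cos θ = 0.700287, sin θ = -0.713862 (intermediates below are computed at full precision and shown rounded to 5 d.p.)
v1: (-5,4) → rotate → (-0.64599,6.37046) → ×s → (-1.59106,15.69043) → (-1.59,15.69)
v2: (-1,-2) → rotate → (-2.12801,-0.68671) → ×s → (-5.24129,-1.69137) → (-5.24,-1.69)
v3: (-0.5,-2.5) → rotate → (-2.13480,-1.39379) → ×s → (-5.25801,-3.43289) → (-5.26,-3.43)
v4: (-0.5,3) → rotate → (1.79144,2.45779) → ×s → (4.41232,6.05354) → (4.41,6.05)

Cross-section at z=14.25: (-1.59,15.69) (-5.24,-1.69) (-5.26,-3.43) (4.41,6.05)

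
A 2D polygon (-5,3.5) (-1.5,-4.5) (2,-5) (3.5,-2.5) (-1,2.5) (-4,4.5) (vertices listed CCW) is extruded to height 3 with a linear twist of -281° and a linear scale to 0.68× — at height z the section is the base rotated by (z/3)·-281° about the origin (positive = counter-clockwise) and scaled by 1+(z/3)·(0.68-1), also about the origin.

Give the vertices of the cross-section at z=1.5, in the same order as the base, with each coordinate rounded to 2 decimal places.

Cross-section at z=1.5: (5.11,0.40) (-1.43,3.72) (-3.97,2.17) (-3.60,-0.25) (1.98,-1.09) (5.00,-0.78)

t = z/height = 1.5/3 = 0.5
s = 1 + (scale-1)·z/height = 1 + (0.68-1)·1.5/3 = 0.840000
θ = twist·z/height = -281°·1.5/3 = -140.5000° = -2.452188 rad
cos θ = -0.771625, sin θ = -0.636078 (intermediates below are computed at full precision and shown rounded to 5 d.p.)
v1: (-5,3.5) → rotate → (6.08440,0.47971) → ×s → (5.11089,0.40295) → (5.11,0.40)
v2: (-1.5,-4.5) → rotate → (-1.70492,4.42643) → ×s → (-1.43213,3.71820) → (-1.43,3.72)
v3: (2,-5) → rotate → (-4.72364,2.58597) → ×s → (-3.96786,2.17221) → (-3.97,2.17)
v4: (3.5,-2.5) → rotate → (-4.29088,-0.29721) → ×s → (-3.60434,-0.24966) → (-3.60,-0.25)
v5: (-1,2.5) → rotate → (2.36182,-1.29298) → ×s → (1.98393,-1.08611) → (1.98,-1.09)
v6: (-4,4.5) → rotate → (5.94885,-0.92800) → ×s → (4.99703,-0.77952) → (5.00,-0.78)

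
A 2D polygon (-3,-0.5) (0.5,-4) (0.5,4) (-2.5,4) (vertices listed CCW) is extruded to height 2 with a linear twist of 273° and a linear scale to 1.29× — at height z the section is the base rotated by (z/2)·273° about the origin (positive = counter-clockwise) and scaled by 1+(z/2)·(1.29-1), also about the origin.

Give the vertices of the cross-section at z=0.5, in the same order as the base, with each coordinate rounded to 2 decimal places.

t = z/height = 0.5/2 = 0.25
s = 1 + (scale-1)·z/height = 1 + (1.29-1)·0.5/2 = 1.072500
θ = twist·z/height = 273°·0.5/2 = 68.2500° = 1.191187 rad
cos θ = 0.370557, sin θ = 0.928810 (intermediates below are computed at full precision and shown rounded to 5 d.p.)
v1: (-3,-0.5) → rotate → (-0.64727,-2.97171) → ×s → (-0.69419,-3.18716) → (-0.69,-3.19)
v2: (0.5,-4) → rotate → (3.90052,-1.01782) → ×s → (4.18330,-1.09162) → (4.18,-1.09)
v3: (0.5,4) → rotate → (-3.52996,1.94663) → ×s → (-3.78588,2.08777) → (-3.79,2.09)
v4: (-2.5,4) → rotate → (-4.64163,-0.83979) → ×s → (-4.97815,-0.90068) → (-4.98,-0.90)

Cross-section at z=0.5: (-0.69,-3.19) (4.18,-1.09) (-3.79,2.09) (-4.98,-0.90)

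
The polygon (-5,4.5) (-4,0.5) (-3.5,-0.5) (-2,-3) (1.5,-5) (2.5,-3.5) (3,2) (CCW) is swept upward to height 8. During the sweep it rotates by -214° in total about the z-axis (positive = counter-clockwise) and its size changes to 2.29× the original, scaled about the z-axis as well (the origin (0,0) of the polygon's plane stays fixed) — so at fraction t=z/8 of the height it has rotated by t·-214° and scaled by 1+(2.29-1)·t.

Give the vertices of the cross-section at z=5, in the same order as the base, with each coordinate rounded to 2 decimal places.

Cross-section at z=5: (12.12,0.90) (5.65,4.59) (3.72,5.19) (-1.42,6.36) (-8.40,4.29) (-7.69,1.11) (-1.14,-6.41)

t = z/height = 5/8 = 0.625
s = 1 + (scale-1)·z/height = 1 + (2.29-1)·5/8 = 1.806250
θ = twist·z/height = -214°·5/8 = -133.7500° = -2.334378 rad
cos θ = -0.691513, sin θ = -0.722364 (intermediates below are computed at full precision and shown rounded to 5 d.p.)
v1: (-5,4.5) → rotate → (6.70820,0.50001) → ×s → (12.11669,0.90314) → (12.12,0.90)
v2: (-4,0.5) → rotate → (3.12723,2.54370) → ×s → (5.64857,4.59456) → (5.65,4.59)
v3: (-3.5,-0.5) → rotate → (2.05911,2.87403) → ×s → (3.71927,5.19122) → (3.72,5.19)
v4: (-2,-3) → rotate → (-0.78407,3.51927) → ×s → (-1.41622,6.35668) → (-1.42,6.36)
v5: (1.5,-5) → rotate → (-4.64909,2.37402) → ×s → (-8.39742,4.28807) → (-8.40,4.29)
v6: (2.5,-3.5) → rotate → (-4.25706,0.61439) → ×s → (-7.68931,1.10973) → (-7.69,1.11)
v7: (3,2) → rotate → (-0.62981,-3.55012) → ×s → (-1.13760,-6.41240) → (-1.14,-6.41)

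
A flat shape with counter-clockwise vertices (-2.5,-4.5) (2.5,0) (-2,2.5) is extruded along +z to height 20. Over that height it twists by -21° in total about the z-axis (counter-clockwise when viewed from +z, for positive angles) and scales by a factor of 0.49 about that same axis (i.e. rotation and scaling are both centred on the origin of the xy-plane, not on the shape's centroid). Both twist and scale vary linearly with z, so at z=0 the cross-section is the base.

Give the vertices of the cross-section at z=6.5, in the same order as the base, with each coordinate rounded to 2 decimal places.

t = z/height = 6.5/20 = 0.325
s = 1 + (scale-1)·z/height = 1 + (0.49-1)·6.5/20 = 0.834250
θ = twist·z/height = -21°·6.5/20 = -6.8250° = -0.119119 rad
cos θ = 0.992914, sin θ = -0.118837 (intermediates below are computed at full precision and shown rounded to 5 d.p.)
v1: (-2.5,-4.5) → rotate → (-3.01705,-4.17102) → ×s → (-2.51698,-3.47967) → (-2.52,-3.48)
v2: (2.5,0) → rotate → (2.48228,-0.29709) → ×s → (2.07085,-0.24785) → (2.07,-0.25)
v3: (-2,2.5) → rotate → (-1.68873,2.71996) → ×s → (-1.40883,2.26913) → (-1.41,2.27)

Cross-section at z=6.5: (-2.52,-3.48) (2.07,-0.25) (-1.41,2.27)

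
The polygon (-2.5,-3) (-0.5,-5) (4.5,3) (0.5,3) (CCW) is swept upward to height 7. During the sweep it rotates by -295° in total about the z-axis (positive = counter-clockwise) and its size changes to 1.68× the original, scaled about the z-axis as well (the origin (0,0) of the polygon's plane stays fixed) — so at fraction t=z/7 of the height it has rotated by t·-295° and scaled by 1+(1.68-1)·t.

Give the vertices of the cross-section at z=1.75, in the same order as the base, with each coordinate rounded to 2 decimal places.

Cross-section at z=1.75: (-4.19,1.83) (-5.78,-1.08) (4.84,-4.07) (3.53,0.42)

t = z/height = 1.75/7 = 0.25
s = 1 + (scale-1)·z/height = 1 + (1.68-1)·1.75/7 = 1.170000
θ = twist·z/height = -295°·1.75/7 = -73.7500° = -1.287180 rad
cos θ = 0.279829, sin θ = -0.960050 (intermediates below are computed at full precision and shown rounded to 5 d.p.)
v1: (-2.5,-3) → rotate → (-3.57972,1.56064) → ×s → (-4.18827,1.82595) → (-4.19,1.83)
v2: (-0.5,-5) → rotate → (-4.94016,-0.91912) → ×s → (-5.77999,-1.07537) → (-5.78,-1.08)
v3: (4.5,3) → rotate → (4.13938,-3.48074) → ×s → (4.84307,-4.07246) → (4.84,-4.07)
v4: (0.5,3) → rotate → (3.02006,0.35946) → ×s → (3.53347,0.42057) → (3.53,0.42)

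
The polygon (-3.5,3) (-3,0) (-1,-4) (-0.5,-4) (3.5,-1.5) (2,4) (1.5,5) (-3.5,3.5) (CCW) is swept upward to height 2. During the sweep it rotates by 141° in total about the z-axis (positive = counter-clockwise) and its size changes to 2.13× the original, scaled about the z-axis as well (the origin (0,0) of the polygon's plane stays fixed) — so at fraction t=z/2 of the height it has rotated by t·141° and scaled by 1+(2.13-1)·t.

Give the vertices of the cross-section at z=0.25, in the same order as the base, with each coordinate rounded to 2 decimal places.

t = z/height = 0.25/2 = 0.125
s = 1 + (scale-1)·z/height = 1 + (2.13-1)·0.25/2 = 1.141250
θ = twist·z/height = 141°·0.25/2 = 17.6250° = 0.307614 rad
cos θ = 0.953059, sin θ = 0.302786 (intermediates below are computed at full precision and shown rounded to 5 d.p.)
v1: (-3.5,3) → rotate → (-4.24406,1.79943) → ×s → (-4.84354,2.05359) → (-4.84,2.05)
v2: (-3,0) → rotate → (-2.85918,-0.90836) → ×s → (-3.26303,-1.03666) → (-3.26,-1.04)
v3: (-1,-4) → rotate → (0.25808,-4.11502) → ×s → (0.29454,-4.69627) → (0.29,-4.70)
v4: (-0.5,-4) → rotate → (0.73461,-3.96363) → ×s → (0.83838,-4.52349) → (0.84,-4.52)
v5: (3.5,-1.5) → rotate → (3.78988,-0.36984) → ×s → (4.32521,-0.42208) → (4.33,-0.42)
v6: (2,4) → rotate → (0.69497,4.41781) → ×s → (0.79314,5.04182) → (0.79,5.04)
v7: (1.5,5) → rotate → (-0.08434,5.21947) → ×s → (-0.09625,5.95672) → (-0.10,5.96)
v8: (-3.5,3.5) → rotate → (-4.39546,2.27596) → ×s → (-5.01631,2.59743) → (-5.02,2.60)

Cross-section at z=0.25: (-4.84,2.05) (-3.26,-1.04) (0.29,-4.70) (0.84,-4.52) (4.33,-0.42) (0.79,5.04) (-0.10,5.96) (-5.02,2.60)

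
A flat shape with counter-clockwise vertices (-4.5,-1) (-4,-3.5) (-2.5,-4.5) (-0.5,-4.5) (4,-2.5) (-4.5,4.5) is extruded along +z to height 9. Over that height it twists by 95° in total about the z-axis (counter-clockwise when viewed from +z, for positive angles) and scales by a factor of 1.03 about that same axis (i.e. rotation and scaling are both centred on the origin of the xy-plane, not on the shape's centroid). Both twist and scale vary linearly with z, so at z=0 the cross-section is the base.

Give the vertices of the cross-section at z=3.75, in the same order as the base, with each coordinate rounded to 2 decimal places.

Cross-section at z=3.75: (-2.87,-3.68) (-0.86,-5.31) (0.95,-5.12) (2.51,-3.83) (4.73,0.63) (-6.41,0.61)

t = z/height = 3.75/9 = 0.416667
s = 1 + (scale-1)·z/height = 1 + (1.03-1)·3.75/9 = 1.012500
θ = twist·z/height = 95°·3.75/9 = 39.5833° = 0.690859 rad
cos θ = 0.770699, sin θ = 0.637200 (intermediates below are computed at full precision and shown rounded to 5 d.p.)
v1: (-4.5,-1) → rotate → (-2.83094,-3.63810) → ×s → (-2.86633,-3.68357) → (-2.87,-3.68)
v2: (-4,-3.5) → rotate → (-0.85260,-5.24624) → ×s → (-0.86325,-5.31182) → (-0.86,-5.31)
v3: (-2.5,-4.5) → rotate → (0.94065,-5.06114) → ×s → (0.95241,-5.12441) → (0.95,-5.12)
v4: (-0.5,-4.5) → rotate → (2.48205,-3.78674) → ×s → (2.51308,-3.83408) → (2.51,-3.83)
v5: (4,-2.5) → rotate → (4.67579,0.62205) → ×s → (4.73424,0.62983) → (4.73,0.63)
v6: (-4.5,4.5) → rotate → (-6.33554,0.60074) → ×s → (-6.41474,0.60825) → (-6.41,0.61)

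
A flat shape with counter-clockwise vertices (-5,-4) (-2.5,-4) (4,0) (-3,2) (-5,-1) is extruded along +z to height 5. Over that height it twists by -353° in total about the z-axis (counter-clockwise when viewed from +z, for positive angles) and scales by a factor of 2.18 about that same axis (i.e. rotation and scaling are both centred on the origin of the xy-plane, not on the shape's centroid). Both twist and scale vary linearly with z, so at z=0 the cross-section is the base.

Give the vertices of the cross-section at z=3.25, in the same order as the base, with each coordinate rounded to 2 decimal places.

Cross-section at z=3.25: (11.11,-2.12) (8.24,1.24) (-4.59,5.37) (0.76,-6.33) (7.09,-5.56)

t = z/height = 3.25/5 = 0.65
s = 1 + (scale-1)·z/height = 1 + (2.18-1)·3.25/5 = 1.767000
θ = twist·z/height = -353°·3.25/5 = -229.4500° = -4.004658 rad
cos θ = -0.650111, sin θ = 0.759839 (intermediates below are computed at full precision and shown rounded to 5 d.p.)
v1: (-5,-4) → rotate → (6.28991,-1.19875) → ×s → (11.11428,-2.11819) → (11.11,-2.12)
v2: (-2.5,-4) → rotate → (4.66463,0.70085) → ×s → (8.24241,1.23840) → (8.24,1.24)
v3: (4,0) → rotate → (-2.60045,3.03936) → ×s → (-4.59499,5.37054) → (-4.59,5.37)
v4: (-3,2) → rotate → (0.43066,-3.57974) → ×s → (0.76097,-6.32540) → (0.76,-6.33)
v5: (-5,-1) → rotate → (4.01040,-3.14908) → ×s → (7.08637,-5.56443) → (7.09,-5.56)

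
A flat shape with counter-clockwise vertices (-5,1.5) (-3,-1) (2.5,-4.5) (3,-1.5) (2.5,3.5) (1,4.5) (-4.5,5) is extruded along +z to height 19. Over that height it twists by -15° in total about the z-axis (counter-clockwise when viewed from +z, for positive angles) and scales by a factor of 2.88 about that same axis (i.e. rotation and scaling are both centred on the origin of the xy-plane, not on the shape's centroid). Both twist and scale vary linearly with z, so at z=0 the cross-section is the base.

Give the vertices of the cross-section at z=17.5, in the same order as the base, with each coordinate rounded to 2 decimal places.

Cross-section at z=17.5: (-12.28,7.24) (-8.61,-0.70) (3.70,-13.57) (6.98,-5.94) (8.91,7.65) (5.59,11.28) (-8.67,16.20)

t = z/height = 17.5/19 = 0.921053
s = 1 + (scale-1)·z/height = 1 + (2.88-1)·17.5/19 = 2.731579
θ = twist·z/height = -15°·17.5/19 = -13.8158° = -0.241131 rad
cos θ = 0.971069, sin θ = -0.238801 (intermediates below are computed at full precision and shown rounded to 5 d.p.)
v1: (-5,1.5) → rotate → (-4.49714,2.65061) → ×s → (-12.28430,7.24035) → (-12.28,7.24)
v2: (-3,-1) → rotate → (-3.15201,-0.25467) → ×s → (-8.60995,-0.69564) → (-8.61,-0.70)
v3: (2.5,-4.5) → rotate → (1.35307,-4.96681) → ×s → (3.69601,-13.56724) → (3.70,-13.57)
v4: (3,-1.5) → rotate → (2.55500,-2.17301) → ×s → (6.97919,-5.93574) → (6.98,-5.94)
v5: (2.5,3.5) → rotate → (3.26348,2.80174) → ×s → (8.91444,7.65317) → (8.91,7.65)
v6: (1,4.5) → rotate → (2.04567,4.13101) → ×s → (5.58792,11.28417) → (5.59,11.28)
v7: (-4.5,5) → rotate → (-3.17580,5.92995) → ×s → (-8.67496,16.19812) → (-8.67,16.20)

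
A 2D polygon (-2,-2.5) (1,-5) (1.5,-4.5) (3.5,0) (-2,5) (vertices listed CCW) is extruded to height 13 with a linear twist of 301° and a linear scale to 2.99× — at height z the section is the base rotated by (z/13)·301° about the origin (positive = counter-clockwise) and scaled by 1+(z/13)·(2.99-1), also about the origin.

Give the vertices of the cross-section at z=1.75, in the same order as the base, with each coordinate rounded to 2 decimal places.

t = z/height = 1.75/13 = 0.134615
s = 1 + (scale-1)·z/height = 1 + (2.99-1)·1.75/13 = 1.267885
θ = twist·z/height = 301°·1.75/13 = 40.5192° = 0.707194 rad
cos θ = 0.760188, sin θ = 0.649703 (intermediates below are computed at full precision and shown rounded to 5 d.p.)
v1: (-2,-2.5) → rotate → (0.10388,-3.19988) → ×s → (0.13171,-4.05707) → (0.13,-4.06)
v2: (1,-5) → rotate → (4.00870,-3.15124) → ×s → (5.08257,-3.99540) → (5.08,-4.00)
v3: (1.5,-4.5) → rotate → (4.06395,-2.44629) → ×s → (5.15262,-3.10161) → (5.15,-3.10)
v4: (3.5,0) → rotate → (2.66066,2.27396) → ×s → (3.37341,2.88312) → (3.37,2.88)
v5: (-2,5) → rotate → (-4.76889,2.50153) → ×s → (-6.04640,3.17166) → (-6.05,3.17)

Cross-section at z=1.75: (0.13,-4.06) (5.08,-4.00) (5.15,-3.10) (3.37,2.88) (-6.05,3.17)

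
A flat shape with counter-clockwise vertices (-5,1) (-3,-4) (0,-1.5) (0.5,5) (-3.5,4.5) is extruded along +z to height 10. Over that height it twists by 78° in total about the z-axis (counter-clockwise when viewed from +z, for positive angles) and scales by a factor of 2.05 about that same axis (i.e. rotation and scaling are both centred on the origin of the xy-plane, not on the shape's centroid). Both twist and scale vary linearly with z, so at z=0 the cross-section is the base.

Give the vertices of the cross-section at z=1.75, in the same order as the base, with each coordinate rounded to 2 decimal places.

t = z/height = 1.75/10 = 0.175
s = 1 + (scale-1)·z/height = 1 + (2.05-1)·1.75/10 = 1.183750
θ = twist·z/height = 78°·1.75/10 = 13.6500° = 0.238237 rad
cos θ = 0.971755, sin θ = 0.235990 (intermediates below are computed at full precision and shown rounded to 5 d.p.)
v1: (-5,1) → rotate → (-5.09477,-0.20820) → ×s → (-6.03093,-0.24645) → (-6.03,-0.25)
v2: (-3,-4) → rotate → (-1.97131,-4.59499) → ×s → (-2.33353,-5.43932) → (-2.33,-5.44)
v3: (0,-1.5) → rotate → (0.35399,-1.45763) → ×s → (0.41903,-1.72547) → (0.42,-1.73)
v4: (0.5,5) → rotate → (-0.69407,4.97677) → ×s → (-0.82161,5.89125) → (-0.82,5.89)
v5: (-3.5,4.5) → rotate → (-4.46310,3.54693) → ×s → (-5.28319,4.19868) → (-5.28,4.20)

Cross-section at z=1.75: (-6.03,-0.25) (-2.33,-5.44) (0.42,-1.73) (-0.82,5.89) (-5.28,4.20)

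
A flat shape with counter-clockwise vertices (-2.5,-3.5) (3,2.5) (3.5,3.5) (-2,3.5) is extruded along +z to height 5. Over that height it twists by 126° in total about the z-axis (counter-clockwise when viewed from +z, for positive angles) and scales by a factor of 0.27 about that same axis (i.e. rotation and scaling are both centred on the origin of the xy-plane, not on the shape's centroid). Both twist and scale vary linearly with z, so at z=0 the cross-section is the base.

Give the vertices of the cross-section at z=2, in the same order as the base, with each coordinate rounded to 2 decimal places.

t = z/height = 2/5 = 0.4
s = 1 + (scale-1)·z/height = 1 + (0.27-1)·2/5 = 0.708000
θ = twist·z/height = 126°·2/5 = 50.4000° = 0.879646 rad
cos θ = 0.637424, sin θ = 0.770513 (intermediates below are computed at full precision and shown rounded to 5 d.p.)
v1: (-2.5,-3.5) → rotate → (1.10324,-4.15727) → ×s → (0.78109,-2.94335) → (0.78,-2.94)
v2: (3,2.5) → rotate → (-0.01401,3.90510) → ×s → (-0.00992,2.76481) → (-0.01,2.76)
v3: (3.5,3.5) → rotate → (-0.46581,4.92778) → ×s → (-0.32980,3.48887) → (-0.33,3.49)
v4: (-2,3.5) → rotate → (-3.97164,0.68996) → ×s → (-2.81192,0.48849) → (-2.81,0.49)

Cross-section at z=2: (0.78,-2.94) (-0.01,2.76) (-0.33,3.49) (-2.81,0.49)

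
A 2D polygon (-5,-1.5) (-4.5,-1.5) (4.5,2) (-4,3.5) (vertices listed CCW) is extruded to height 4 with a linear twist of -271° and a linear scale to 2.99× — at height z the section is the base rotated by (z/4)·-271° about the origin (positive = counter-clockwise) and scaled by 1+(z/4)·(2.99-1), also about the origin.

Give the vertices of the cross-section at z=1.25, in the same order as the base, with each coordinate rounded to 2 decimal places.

t = z/height = 1.25/4 = 0.3125
s = 1 + (scale-1)·z/height = 1 + (2.99-1)·1.25/4 = 1.621875
θ = twist·z/height = -271°·1.25/4 = -84.6875° = -1.478076 rad
cos θ = 0.092588, sin θ = -0.995705 (intermediates below are computed at full precision and shown rounded to 5 d.p.)
v1: (-5,-1.5) → rotate → (-1.95650,4.83964) → ×s → (-3.17319,7.84929) → (-3.17,7.85)
v2: (-4.5,-1.5) → rotate → (-1.91020,4.34179) → ×s → (-3.09811,7.04184) → (-3.10,7.04)
v3: (4.5,2) → rotate → (2.40805,-4.29549) → ×s → (3.90556,-6.96676) → (3.91,-6.97)
v4: (-4,3.5) → rotate → (3.11461,4.30688) → ×s → (5.05152,6.98521) → (5.05,6.99)

Cross-section at z=1.25: (-3.17,7.85) (-3.10,7.04) (3.91,-6.97) (5.05,6.99)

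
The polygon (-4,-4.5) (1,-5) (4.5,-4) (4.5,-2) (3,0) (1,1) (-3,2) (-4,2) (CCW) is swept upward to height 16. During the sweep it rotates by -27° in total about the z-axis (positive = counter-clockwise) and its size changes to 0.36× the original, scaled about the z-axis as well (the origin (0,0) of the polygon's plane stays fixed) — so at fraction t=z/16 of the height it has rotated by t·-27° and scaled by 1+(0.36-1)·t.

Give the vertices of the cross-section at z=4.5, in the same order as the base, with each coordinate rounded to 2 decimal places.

t = z/height = 4.5/16 = 0.28125
s = 1 + (scale-1)·z/height = 1 + (0.36-1)·4.5/16 = 0.820000
θ = twist·z/height = -27°·4.5/16 = -7.5938° = -0.132536 rad
cos θ = 0.991230, sin θ = -0.132148 (intermediates below are computed at full precision and shown rounded to 5 d.p.)
v1: (-4,-4.5) → rotate → (-4.55959,-3.93194) → ×s → (-3.73886,-3.22419) → (-3.74,-3.22)
v2: (1,-5) → rotate → (0.33049,-5.08830) → ×s → (0.27100,-4.17240) → (0.27,-4.17)
v3: (4.5,-4) → rotate → (3.93194,-4.55959) → ×s → (3.22419,-3.73886) → (3.22,-3.74)
v4: (4.5,-2) → rotate → (4.19624,-2.57713) → ×s → (3.44092,-2.11324) → (3.44,-2.11)
v5: (3,0) → rotate → (2.97369,-0.39644) → ×s → (2.43843,-0.32508) → (2.44,-0.33)
v6: (1,1) → rotate → (1.12338,0.85908) → ×s → (0.92117,0.70445) → (0.92,0.70)
v7: (-3,2) → rotate → (-2.70939,2.37890) → ×s → (-2.22170,1.95070) → (-2.22,1.95)
v8: (-4,2) → rotate → (-3.70062,2.51105) → ×s → (-3.03451,2.05906) → (-3.03,2.06)

Cross-section at z=4.5: (-3.74,-3.22) (0.27,-4.17) (3.22,-3.74) (3.44,-2.11) (2.44,-0.33) (0.92,0.70) (-2.22,1.95) (-3.03,2.06)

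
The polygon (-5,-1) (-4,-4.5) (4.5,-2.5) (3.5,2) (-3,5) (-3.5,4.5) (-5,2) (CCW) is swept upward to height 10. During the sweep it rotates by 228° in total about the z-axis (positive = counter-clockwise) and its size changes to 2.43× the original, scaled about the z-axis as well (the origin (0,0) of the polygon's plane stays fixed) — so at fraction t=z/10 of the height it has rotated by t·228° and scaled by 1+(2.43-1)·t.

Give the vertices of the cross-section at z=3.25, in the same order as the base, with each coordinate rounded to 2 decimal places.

t = z/height = 3.25/10 = 0.325
s = 1 + (scale-1)·z/height = 1 + (2.43-1)·3.25/10 = 1.464750
θ = twist·z/height = 228°·3.25/10 = 74.1000° = 1.293289 rad
cos θ = 0.273959, sin θ = 0.961741 (intermediates below are computed at full precision and shown rounded to 5 d.p.)
v1: (-5,-1) → rotate → (-0.40805,-5.08267) → ×s → (-0.59770,-7.44483) → (-0.60,-7.44)
v2: (-4,-4.5) → rotate → (3.23200,-5.07978) → ×s → (4.73407,-7.44061) → (4.73,-7.44)
v3: (4.5,-2.5) → rotate → (3.63717,3.64294) → ×s → (5.32754,5.33599) → (5.33,5.34)
v4: (3.5,2) → rotate → (-0.96463,3.91401) → ×s → (-1.41293,5.73305) → (-1.41,5.73)
v5: (-3,5) → rotate → (-5.63058,-1.51543) → ×s → (-8.24740,-2.21972) → (-8.25,-2.22)
v6: (-3.5,4.5) → rotate → (-5.28669,-2.13328) → ×s → (-7.74368,-3.12472) → (-7.74,-3.12)
v7: (-5,2) → rotate → (-3.29328,-4.26079) → ×s → (-4.82383,-6.24099) → (-4.82,-6.24)

Cross-section at z=3.25: (-0.60,-7.44) (4.73,-7.44) (5.33,5.34) (-1.41,5.73) (-8.25,-2.22) (-7.74,-3.12) (-4.82,-6.24)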